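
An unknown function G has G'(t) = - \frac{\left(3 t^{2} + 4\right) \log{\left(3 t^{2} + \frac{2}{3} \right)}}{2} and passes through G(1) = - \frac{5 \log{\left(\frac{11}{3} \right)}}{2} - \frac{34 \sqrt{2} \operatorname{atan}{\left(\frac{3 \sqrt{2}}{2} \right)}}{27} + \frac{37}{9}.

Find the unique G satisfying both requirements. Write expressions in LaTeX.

G(t) = - \frac{27 t^{3} \log{\left(3 t^{2} + \frac{2}{3} \right)} - 18 t^{3} + 108 t \log{\left(3 t^{2} + \frac{2}{3} \right)} - 204 t + 68 \sqrt{2} \operatorname{atan}{\left(\frac{3 \sqrt{2} t}{2} \right)}}{54}

Differentiate the proposed G(t) back; it has to land on the given G'(t).
A general antiderivative is \frac{t^{3}}{3} + \frac{34 t}{9} + \left(- \frac{t^{3}}{2} - 2 t\right) \log{\left(3 t^{2} + \frac{2}{3} \right)} - \frac{34 \sqrt{2} \operatorname{atan}{\left(\frac{3 \sqrt{2} t}{2} \right)}}{27} + C.
The condition gives C = - \frac{5 \log{\left(\frac{11}{3} \right)}}{2} - \frac{34 \sqrt{2} \operatorname{atan}{\left(\frac{3 \sqrt{2}}{2} \right)}}{27} + \frac{37}{9} - (- \frac{5 \log{\left(\frac{11}{3} \right)}}{2} - \frac{34 \sqrt{2} \operatorname{atan}{\left(\frac{3 \sqrt{2}}{2} \right)}}{27} + \frac{37}{9}) = 0.
So G(t) = - \frac{27 t^{3} \log{\left(3 t^{2} + \frac{2}{3} \right)} - 18 t^{3} + 108 t \log{\left(3 t^{2} + \frac{2}{3} \right)} - 204 t + 68 \sqrt{2} \operatorname{atan}{\left(\frac{3 \sqrt{2} t}{2} \right)}}{54}.
Check: d/dt[- \frac{27 t^{3} \log{\left(3 t^{2} + \frac{2}{3} \right)} - 18 t^{3} + 108 t \log{\left(3 t^{2} + \frac{2}{3} \right)} - 204 t + 68 \sqrt{2} \operatorname{atan}{\left(\frac{3 \sqrt{2} t}{2} \right)}}{54}] = - \frac{3 t^{2} \log{\left(3 t^{2} + \frac{2}{3} \right)}}{2} - 2 \log{\left(3 t^{2} + \frac{2}{3} \right)}, which equals G'(t).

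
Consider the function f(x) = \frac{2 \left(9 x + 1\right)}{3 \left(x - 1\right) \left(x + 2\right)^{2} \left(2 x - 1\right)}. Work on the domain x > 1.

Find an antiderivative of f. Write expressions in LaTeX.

The denominator factors as 3 \left(x - 1\right) \left(x + 2\right)^{2} \left(2 x - 1\right); partial fractions split f into directly integrable pieces: - \frac{88}{75 \left(2 x - 1\right)} - \frac{104}{675 \left(x + 2\right)} - \frac{34}{45 \left(x + 2\right)^{2}} + \frac{20}{27 \left(x - 1\right)}.
Check: d/dx[- \frac{2 \left(- 250 x \log{\left(x - 1 \right)} + 198 x \log{\left(x - \frac{1}{2} \right)} + 52 x \log{\left(x + 2 \right)} - 500 \log{\left(x - 1 \right)} + 396 \log{\left(x - \frac{1}{2} \right)} + 104 \log{\left(x + 2 \right)} - 255\right)}{675 \left(x + 2\right)}] = \frac{18 x + 2}{6 x^{4} + 15 x^{3} - 9 x^{2} - 24 x + 12}, which equals f(x).

An antiderivative is F(x) = - \frac{2 \left(- 250 x \log{\left(x - 1 \right)} + 198 x \log{\left(x - \frac{1}{2} \right)} + 52 x \log{\left(x + 2 \right)} - 500 \log{\left(x - 1 \right)} + 396 \log{\left(x - \frac{1}{2} \right)} + 104 \log{\left(x + 2 \right)} - 255\right)}{675 \left(x + 2\right)}.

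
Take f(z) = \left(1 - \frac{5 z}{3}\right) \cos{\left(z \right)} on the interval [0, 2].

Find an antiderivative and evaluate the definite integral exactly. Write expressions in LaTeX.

Recover f(z) by differentiating a candidate F(z); any mismatch rules it out.
F(z) = - \frac{5 z \sin{\left(z \right)}}{3} + \sin{\left(z \right)} - \frac{5 \cos{\left(z \right)}}{3} is an antiderivative of f.
Check: d/dz[- \frac{5 z \sin{\left(z \right)}}{3} + \sin{\left(z \right)} - \frac{5 \cos{\left(z \right)}}{3}] = - \frac{5 z \cos{\left(z \right)}}{3} + \cos{\left(z \right)}, which equals f(z).
F(2) = - \frac{7 \sin{\left(2 \right)}}{3} - \frac{5 \cos{\left(2 \right)}}{3}; F(0) = - \frac{5}{3}.
Integral = F(2) - F(0) = - \frac{7 \sin{\left(2 \right)}}{3} - \frac{5 \cos{\left(2 \right)}}{3} + \frac{5}{3}.

Antiderivative: F(z) = - \frac{5 z \sin{\left(z \right)}}{3} + \sin{\left(z \right)} - \frac{5 \cos{\left(z \right)}}{3}; value = - \frac{7 \sin{\left(2 \right)}}{3} - \frac{5 \cos{\left(2 \right)}}{3} + \frac{5}{3}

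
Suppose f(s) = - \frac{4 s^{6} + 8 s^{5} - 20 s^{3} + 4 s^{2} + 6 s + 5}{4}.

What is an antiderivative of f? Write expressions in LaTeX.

An antiderivative is F(s) = \frac{s \left(- 12 s^{6} - 28 s^{5} + 105 s^{3} - 28 s^{2} - 63 s - 105\right)}{84}.

For F(s) to be correct the identity F'(s) - f(s) = 0 must hold.
Check: d/ds[\frac{s \left(- 12 s^{6} - 28 s^{5} + 105 s^{3} - 28 s^{2} - 63 s - 105\right)}{84}] = - s^{6} - 2 s^{5} + 5 s^{3} - s^{2} - \frac{3 s}{2} - \frac{5}{4}, which equals f(s).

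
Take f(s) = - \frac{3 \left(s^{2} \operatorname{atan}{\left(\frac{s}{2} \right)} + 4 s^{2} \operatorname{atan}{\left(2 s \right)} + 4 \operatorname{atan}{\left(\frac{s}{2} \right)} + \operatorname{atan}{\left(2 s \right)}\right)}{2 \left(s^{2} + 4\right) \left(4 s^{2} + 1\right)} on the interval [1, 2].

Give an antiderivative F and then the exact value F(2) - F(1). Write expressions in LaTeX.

Recognize the product-rule pattern: f = u'v + uv' with u = - \frac{3 \operatorname{atan}{\left(\frac{s}{2} \right)}}{4}, v = \operatorname{atan}{\left(2 s \right)}, so integration by parts undoes it.
F(s) = - \frac{3 \operatorname{atan}{\left(\frac{s}{2} \right)} \operatorname{atan}{\left(2 s \right)}}{4} is an antiderivative of f.
Check: d/ds[- \frac{3 \operatorname{atan}{\left(\frac{s}{2} \right)} \operatorname{atan}{\left(2 s \right)}}{4}] = \frac{- 3 s^{2} \operatorname{atan}{\left(\frac{s}{2} \right)} - 12 s^{2} \operatorname{atan}{\left(2 s \right)} - 12 \operatorname{atan}{\left(\frac{s}{2} \right)} - 3 \operatorname{atan}{\left(2 s \right)}}{8 s^{4} + 34 s^{2} + 8}, which equals f(s).
F(2) = - \frac{3 \pi \operatorname{atan}{\left(4 \right)}}{16}; F(1) = - \frac{3 \operatorname{atan}{\left(\frac{1}{2} \right)} \operatorname{atan}{\left(2 \right)}}{4}.
Integral = F(2) - F(1) = - \frac{3 \pi \operatorname{atan}{\left(4 \right)}}{16} + \frac{3 \operatorname{atan}{\left(\frac{1}{2} \right)} \operatorname{atan}{\left(2 \right)}}{4}.

Antiderivative: F(s) = - \frac{3 \operatorname{atan}{\left(\frac{s}{2} \right)} \operatorname{atan}{\left(2 s \right)}}{4}; value = - \frac{3 \pi \operatorname{atan}{\left(4 \right)}}{16} + \frac{3 \operatorname{atan}{\left(\frac{1}{2} \right)} \operatorname{atan}{\left(2 \right)}}{4}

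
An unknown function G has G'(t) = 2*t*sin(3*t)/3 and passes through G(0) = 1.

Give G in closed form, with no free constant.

G(t) = (-6*t*cos(3*t) + 2*sin(3*t) + 27)/27

For G(t) to be correct, d/dt[G] must agree with the stated G'(t) identically.
A general antiderivative is -2*t*cos(3*t)/9 + 2*sin(3*t)/27 + C.
The condition gives C = 1 - (0) = 1.
So G(t) = (-6*t*cos(3*t) + 2*sin(3*t) + 27)/27.
Check: d/dt[(-6*t*cos(3*t) + 2*sin(3*t) + 27)/27] = 2*t*sin(3*t)/3 = G'(t).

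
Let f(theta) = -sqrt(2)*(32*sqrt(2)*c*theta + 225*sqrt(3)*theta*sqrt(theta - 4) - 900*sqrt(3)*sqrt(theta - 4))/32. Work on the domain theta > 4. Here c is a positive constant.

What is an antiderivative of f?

Any candidate F(theta) must reproduce f(theta) exactly when differentiated.
Check: d/dtheta[-c*theta**2 - 5*(3*theta/2 - 6)**(5/2)/2] = sqrt(2)*(-32*sqrt(2)*c*theta - 225*sqrt(3)*theta*sqrt(theta - 4) + 900*sqrt(3)*sqrt(theta - 4))/32, which equals f(theta).

An antiderivative is F(theta) = -c*theta**2 - 5*(3*theta/2 - 6)**(5/2)/2.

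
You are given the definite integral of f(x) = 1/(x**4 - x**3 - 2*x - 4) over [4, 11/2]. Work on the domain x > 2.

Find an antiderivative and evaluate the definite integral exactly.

Antiderivative: F(x) = log(x - 2)/18 - log(x + 1)/9 + log(x**2 + 2)/36 - sqrt(2)*atan(sqrt(2)*x/2)/9; value = -log(13/2)/9 - sqrt(2)*atan(11*sqrt(2)/4)/9 - log(18)/36 - log(2)/18 + log(7/2)/18 + log(129/4)/36 + log(5)/9 + sqrt(2)*atan(2*sqrt(2))/9

The denominator factors as (x - 2)*(x + 1)*(x**2 + 2); partial fractions split f into directly integrable pieces: (x - 4)/(18*(x**2 + 2)) - 1/(9*(x + 1)) + 1/(18*(x - 2)).
F(x) = log(x - 2)/18 - log(x + 1)/9 + log(x**2 + 2)/36 - sqrt(2)*atan(sqrt(2)*x/2)/9 is an antiderivative of f.
Check: d/dx[log(x - 2)/18 - log(x + 1)/9 + log(x**2 + 2)/36 - sqrt(2)*atan(sqrt(2)*x/2)/9] = 1/(x**4 - x**3 - 2*x - 4) = f(x).
F(11/2) = -log(13/2)/9 - sqrt(2)*atan(11*sqrt(2)/4)/9 + log(7/2)/18 + log(129/4)/36; F(4) = -sqrt(2)*atan(2*sqrt(2))/9 - log(5)/9 + log(2)/18 + log(18)/36.
Integral = F(11/2) - F(4) = -log(13/2)/9 - sqrt(2)*atan(11*sqrt(2)/4)/9 - log(18)/36 - log(2)/18 + log(7/2)/18 + log(129/4)/36 + log(5)/9 + sqrt(2)*atan(2*sqrt(2))/9.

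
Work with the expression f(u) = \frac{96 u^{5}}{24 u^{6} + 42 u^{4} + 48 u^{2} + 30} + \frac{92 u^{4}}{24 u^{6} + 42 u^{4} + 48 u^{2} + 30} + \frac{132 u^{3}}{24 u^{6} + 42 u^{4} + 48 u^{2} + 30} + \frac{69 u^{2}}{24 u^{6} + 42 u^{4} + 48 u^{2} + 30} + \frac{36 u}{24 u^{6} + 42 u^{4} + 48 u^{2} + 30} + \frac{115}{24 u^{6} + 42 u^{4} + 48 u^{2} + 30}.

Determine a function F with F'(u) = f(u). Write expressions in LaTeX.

An antiderivative is F(u) = \log{\left(2 u^{4} + \frac{3 u^{2}}{2} + \frac{5}{2} \right)} + \frac{23 \operatorname{atan}{\left(u \right)}}{6}.

The integrand splits into summands that can be handled one at a time.
Check: d/du[\log{\left(2 u^{4} + \frac{3 u^{2}}{2} + \frac{5}{2} \right)} + \frac{23 \operatorname{atan}{\left(u \right)}}{6}] = \frac{96 u^{5} + 92 u^{4} + 132 u^{3} + 69 u^{2} + 36 u + 115}{24 u^{6} + 42 u^{4} + 48 u^{2} + 30}, which equals f(u).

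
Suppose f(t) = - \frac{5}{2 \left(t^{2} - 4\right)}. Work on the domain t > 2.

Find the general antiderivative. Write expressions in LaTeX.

The denominator factors as 2 \left(t - 2\right) \left(t + 2\right); partial fractions split f into directly integrable pieces: \frac{5}{8 \left(t + 2\right)} - \frac{5}{8 \left(t - 2\right)}.
Check: d/dt[\frac{5 \left(- \log{\left(t - 2 \right)} + \log{\left(t + 2 \right)}\right)}{8}] = - \frac{5}{2 t^{2} - 8}, which equals f(t).

F(t) = \frac{5 \left(- \log{\left(t - 2 \right)} + \log{\left(t + 2 \right)}\right)}{8} + C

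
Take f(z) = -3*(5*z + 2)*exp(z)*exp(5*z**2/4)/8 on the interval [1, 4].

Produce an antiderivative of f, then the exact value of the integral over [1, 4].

Antiderivative: F(z) = -3*exp(z)*exp(5*z**2/4)/4; value = -3*exp(24)/4 + 3*exp(9/4)/4

The substitution u = 5*z**2/4 + z works: f is exactly (dF/du)*(du/dz) for that inner function.
F(z) = -3*exp(z)*exp(5*z**2/4)/4 is an antiderivative of f.
Check: d/dz[-3*exp(z)*exp(5*z**2/4)/4] = -15*z*exp(z)*exp(5*z**2/4)/8 - 3*exp(z)*exp(5*z**2/4)/4, which equals f(z).
F(4) = -3*exp(24)/4; F(1) = -3*exp(9/4)/4.
Integral = F(4) - F(1) = -3*exp(24)/4 + 3*exp(9/4)/4.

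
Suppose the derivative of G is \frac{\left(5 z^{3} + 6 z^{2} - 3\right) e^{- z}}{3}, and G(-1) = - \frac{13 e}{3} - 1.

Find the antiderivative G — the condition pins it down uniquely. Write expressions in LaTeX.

G(z) = - \frac{\left(5 z^{3} + 21 z^{2} + 42 z + 3 e^{z} + 39\right) e^{- z}}{3}

G'(z) has the shape u'v + uv' for u = - \frac{5 z^{3}}{3} - 7 z^{2} - 14 z - 13 and v = e^{- z} — it is the derivative of the product u*v.
A general antiderivative is \frac{\left(- 5 z^{3} - 21 z^{2} - 42 z - 39\right) e^{- z}}{3} + C.
The condition gives C = - \frac{13 e}{3} - 1 - (- \frac{13 e}{3}) = -1.
So G(z) = - \frac{\left(5 z^{3} + 21 z^{2} + 42 z + 3 e^{z} + 39\right) e^{- z}}{3}.
Check: d/dz[- \frac{\left(5 z^{3} + 21 z^{2} + 42 z + 3 e^{z} + 39\right) e^{- z}}{3}] = \frac{\left(5 z^{3} + 6 z^{2} - 3\right) e^{- z}}{3} = G'(z).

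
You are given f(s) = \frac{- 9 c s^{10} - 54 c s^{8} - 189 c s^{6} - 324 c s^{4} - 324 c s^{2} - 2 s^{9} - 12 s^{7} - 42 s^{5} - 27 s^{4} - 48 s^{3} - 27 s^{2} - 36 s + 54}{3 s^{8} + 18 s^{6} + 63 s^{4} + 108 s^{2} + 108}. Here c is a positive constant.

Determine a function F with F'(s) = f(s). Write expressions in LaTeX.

An antiderivative is F(s) = \frac{- 3 c s^{7} - 9 c s^{5} - 18 c s^{3} - s^{6} - 6 s^{4} - 15 s^{2} + 9 s - 24}{3 s^{4} + 9 s^{2} + 18}.

Any candidate F(s) must reproduce f(s) exactly when differentiated.
Check: d/ds[\frac{- 3 c s^{7} - 9 c s^{5} - 18 c s^{3} - s^{6} - 6 s^{4} - 15 s^{2} + 9 s - 24}{3 s^{4} + 9 s^{2} + 18}] = \frac{- 9 c s^{10} - 54 c s^{8} - 189 c s^{6} - 324 c s^{4} - 324 c s^{2} - 2 s^{9} - 12 s^{7} - 42 s^{5} - 27 s^{4} - 48 s^{3} - 27 s^{2} - 36 s + 54}{3 s^{8} + 18 s^{6} + 63 s^{4} + 108 s^{2} + 108} = f(s).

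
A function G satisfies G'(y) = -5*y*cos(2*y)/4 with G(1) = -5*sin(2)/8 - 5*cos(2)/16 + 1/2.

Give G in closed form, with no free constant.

G(y) = -5*y*sin(2*y)/8 - 5*cos(2*y)/16 + 1/2

Since d/dy undoes antidifferentiation here, G(y) must give back the stated G'(y).
A general antiderivative is -5*y*sin(2*y)/8 - 5*cos(2*y)/16 + C.
The condition gives C = -5*sin(2)/8 - 5*cos(2)/16 + 1/2 - (-5*sin(2)/8 - 5*cos(2)/16) = 1/2.
So G(y) = -5*y*sin(2*y)/8 - 5*cos(2*y)/16 + 1/2.
Check: d/dy[-5*y*sin(2*y)/8 - 5*cos(2*y)/16 + 1/2] = -5*y*cos(2*y)/4 = G'(y).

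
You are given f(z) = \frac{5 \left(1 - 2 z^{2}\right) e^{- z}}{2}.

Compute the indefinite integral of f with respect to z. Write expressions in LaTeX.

Recognize the product-rule pattern: f = u'v + uv' with u = 5 z^{2} + 10 z + \frac{15}{2}, v = e^{- z}, so integration by parts undoes it.
Check: d/dz[5 z^{2} e^{- z} + 10 z e^{- z} + \frac{15 e^{- z}}{2}] = \frac{\left(5 - 10 z^{2}\right) e^{- z}}{2}, which equals f(z).

F(z) = 5 z^{2} e^{- z} + 10 z e^{- z} + \frac{15 e^{- z}}{2} + C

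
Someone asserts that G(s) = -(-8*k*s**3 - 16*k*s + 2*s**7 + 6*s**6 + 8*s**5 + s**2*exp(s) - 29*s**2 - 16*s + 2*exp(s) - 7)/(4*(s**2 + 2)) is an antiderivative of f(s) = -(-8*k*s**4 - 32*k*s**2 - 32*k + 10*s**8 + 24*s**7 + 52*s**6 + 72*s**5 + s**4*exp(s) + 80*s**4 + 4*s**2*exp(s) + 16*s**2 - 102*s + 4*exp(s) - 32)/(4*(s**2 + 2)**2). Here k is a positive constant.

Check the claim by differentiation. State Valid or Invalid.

d/ds[G] = (8*k*s**4 + 32*k*s**2 + 32*k - 10*s**8 - 24*s**7 - 52*s**6 - 72*s**5 - s**4*exp(s) - 80*s**4 - 4*s**2*exp(s) - 16*s**2 + 102*s - 4*exp(s) + 32)/(4*s**4 + 16*s**2 + 16)
This equals f(s) exactly, so the claim holds.

Valid: G'(s) = f(s).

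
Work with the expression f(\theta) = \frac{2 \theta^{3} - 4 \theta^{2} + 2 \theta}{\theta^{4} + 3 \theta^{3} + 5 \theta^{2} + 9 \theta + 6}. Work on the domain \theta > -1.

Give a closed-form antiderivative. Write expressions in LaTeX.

Factor the denominator (\left(\theta + 1\right) \left(\theta + 2\right) \left(\theta^{2} + 3\right)) and decompose: f = - \frac{4 \left(2 \theta + 3\right)}{7 \left(\theta^{2} + 3\right)} + \frac{36}{7 \left(\theta + 2\right)} - \frac{2}{\theta + 1}; each piece integrates to a log, atan, or power term.
Check: d/d\theta[- 2 \log{\left(\theta + 1 \right)} + \frac{36 \log{\left(\theta + 2 \right)}}{7} - \frac{4 \log{\left(\theta^{2} + 3 \right)}}{7} - \frac{4 \sqrt{3} \operatorname{atan}{\left(\frac{\sqrt{3} \theta}{3} \right)}}{7}] = \frac{2 \theta^{3} - 4 \theta^{2} + 2 \theta}{\theta^{4} + 3 \theta^{3} + 5 \theta^{2} + 9 \theta + 6} = f(\theta).

An antiderivative is F(\theta) = - 2 \log{\left(\theta + 1 \right)} + \frac{36 \log{\left(\theta + 2 \right)}}{7} - \frac{4 \log{\left(\theta^{2} + 3 \right)}}{7} - \frac{4 \sqrt{3} \operatorname{atan}{\left(\frac{\sqrt{3} \theta}{3} \right)}}{7}.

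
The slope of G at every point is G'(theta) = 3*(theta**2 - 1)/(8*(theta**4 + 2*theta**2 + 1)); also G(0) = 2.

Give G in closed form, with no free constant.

G(theta) = (16*theta**2 - 3*theta + 16)/(8*(theta**2 + 1))

G'(theta) has the shape u'v + uv' for u = -3*theta/4 and v = 1/(2*theta**2 + 2) — it is the derivative of the product u*v.
A general antiderivative is -3*theta/(4*(2*theta**2 + 2)) + C.
The condition gives C = 2 - (0) = 2.
So G(theta) = (16*theta**2 - 3*theta + 16)/(8*(theta**2 + 1)).
Check: d/dtheta[(16*theta**2 - 3*theta + 16)/(8*(theta**2 + 1))] = (3*theta**2 - 3)/(8*theta**4 + 16*theta**2 + 8), which equals G'(theta).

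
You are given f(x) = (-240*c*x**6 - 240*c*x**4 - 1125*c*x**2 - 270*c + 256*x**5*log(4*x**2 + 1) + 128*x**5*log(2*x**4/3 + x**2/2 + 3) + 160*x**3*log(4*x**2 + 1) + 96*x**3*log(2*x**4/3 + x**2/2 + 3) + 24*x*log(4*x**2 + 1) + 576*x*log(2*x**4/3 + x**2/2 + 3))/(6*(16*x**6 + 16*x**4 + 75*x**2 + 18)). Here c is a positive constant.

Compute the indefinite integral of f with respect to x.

F(x) = -5*c*x/2 + 2*log(4*x**2 + 1)*log(2*x**4/3 + x**2/2 + 3)/3 + C

Recover f(x) by differentiating a candidate F(x); any mismatch rules it out.
Check: d/dx[-5*c*x/2 + 2*log(4*x**2 + 1)*log(2*x**4/3 + x**2/2 + 3)/3] = (-240*c*x**6 - 240*c*x**4 - 1125*c*x**2 - 270*c + 256*x**5*log(4*x**2 + 1) + 128*x**5*log(2*x**4/3 + x**2/2 + 3) + 160*x**3*log(4*x**2 + 1) + 96*x**3*log(2*x**4/3 + x**2/2 + 3) + 24*x*log(4*x**2 + 1) + 576*x*log(2*x**4/3 + x**2/2 + 3))/(96*x**6 + 96*x**4 + 450*x**2 + 108), which equals f(x).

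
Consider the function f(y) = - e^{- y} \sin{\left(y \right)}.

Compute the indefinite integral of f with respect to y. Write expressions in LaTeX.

F(y) = \frac{\left(\sin{\left(y \right)} + \cos{\left(y \right)}\right) e^{- y}}{2} + C

For F(y) to be correct the identity F'(y) - f(y) = 0 must hold.
Check: d/dy[\frac{\left(\sin{\left(y \right)} + \cos{\left(y \right)}\right) e^{- y}}{2}] = - e^{- y} \sin{\left(y \right)} = f(y).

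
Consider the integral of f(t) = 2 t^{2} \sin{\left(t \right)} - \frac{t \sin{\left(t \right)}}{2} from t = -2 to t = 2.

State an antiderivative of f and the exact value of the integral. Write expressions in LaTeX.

Integrate term by term and add the pieces.
F(t) = - 2 t^{2} \cos{\left(t \right)} + 4 t \sin{\left(t \right)} + \frac{t \cos{\left(t \right)}}{2} - \frac{\sin{\left(t \right)}}{2} + 4 \cos{\left(t \right)} is an antiderivative of f.
Check: d/dt[- 2 t^{2} \cos{\left(t \right)} + 4 t \sin{\left(t \right)} + \frac{t \cos{\left(t \right)}}{2} - \frac{\sin{\left(t \right)}}{2} + 4 \cos{\left(t \right)}] = 2 t^{2} \sin{\left(t \right)} - \frac{t \sin{\left(t \right)}}{2} = f(t).
F(2) = - 3 \cos{\left(2 \right)} + \frac{15 \sin{\left(2 \right)}}{2}; F(-2) = - 5 \cos{\left(2 \right)} + \frac{17 \sin{\left(2 \right)}}{2}.
Integral = F(2) - F(-2) = - \sin{\left(2 \right)} + 2 \cos{\left(2 \right)}.

Antiderivative: F(t) = - 2 t^{2} \cos{\left(t \right)} + 4 t \sin{\left(t \right)} + \frac{t \cos{\left(t \right)}}{2} - \frac{\sin{\left(t \right)}}{2} + 4 \cos{\left(t \right)}; value = - \sin{\left(2 \right)} + 2 \cos{\left(2 \right)}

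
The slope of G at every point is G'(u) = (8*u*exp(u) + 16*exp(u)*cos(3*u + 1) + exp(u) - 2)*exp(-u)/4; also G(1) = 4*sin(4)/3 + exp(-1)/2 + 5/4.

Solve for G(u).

G(u) = (12*u**2*exp(u) + 3*u*exp(u) + 16*exp(u)*sin(3*u + 1) + 6)*exp(-u)/12

Check a candidate G(u) by differentiating: d/du[G] must match the given G'(u).
A general antiderivative is u**2 + u/4 + 4*sin(3*u + 1)/3 + 1 + exp(-u)/2 + C.
The condition gives C = 4*sin(4)/3 + exp(-1)/2 + 5/4 - (4*sin(4)/3 + exp(-1)/2 + 9/4) = -1.
So G(u) = (12*u**2*exp(u) + 3*u*exp(u) + 16*exp(u)*sin(3*u + 1) + 6)*exp(-u)/12.
Check: d/du[(12*u**2*exp(u) + 3*u*exp(u) + 16*exp(u)*sin(3*u + 1) + 6)*exp(-u)/12] = (8*u*exp(u) + 16*exp(u)*cos(3*u + 1) + exp(u) - 2)*exp(-u)/4 = G'(u).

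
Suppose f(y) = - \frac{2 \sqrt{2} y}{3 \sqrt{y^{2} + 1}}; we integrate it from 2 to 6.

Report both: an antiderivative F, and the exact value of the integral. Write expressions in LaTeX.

Antiderivative: F(y) = - \frac{2 \sqrt{2 y^{2} + 2}}{3}; value = - \frac{2 \sqrt{74}}{3} + \frac{2 \sqrt{10}}{3}

The substitution u = 2 y^{2} + 2 works: f is exactly (dF/du)*(du/dy) for that inner function.
F(y) = - \frac{2 \sqrt{2 y^{2} + 2}}{3} is an antiderivative of f.
Check: d/dy[- \frac{2 \sqrt{2 y^{2} + 2}}{3}] = - \frac{2 \sqrt{2} y}{3 \sqrt{y^{2} + 1}} = f(y).
F(6) = - \frac{2 \sqrt{74}}{3}; F(2) = - \frac{2 \sqrt{10}}{3}.
Integral = F(6) - F(2) = - \frac{2 \sqrt{74}}{3} + \frac{2 \sqrt{10}}{3}.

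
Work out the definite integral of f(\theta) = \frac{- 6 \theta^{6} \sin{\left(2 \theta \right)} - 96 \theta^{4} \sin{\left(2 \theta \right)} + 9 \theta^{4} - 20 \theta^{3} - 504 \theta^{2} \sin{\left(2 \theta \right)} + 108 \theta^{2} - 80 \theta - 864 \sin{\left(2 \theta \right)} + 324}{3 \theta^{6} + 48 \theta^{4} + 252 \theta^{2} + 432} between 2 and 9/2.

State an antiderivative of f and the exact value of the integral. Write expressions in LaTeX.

Antiderivative: F(\theta) = \frac{6 \theta^{2} \cos{\left(2 \theta \right)} + 9 \theta^{2} \operatorname{atan}{\left(\frac{\theta}{2} \right)} + 36 \cos{\left(2 \theta \right)} + 54 \operatorname{atan}{\left(\frac{\theta}{2} \right)} + 20}{6 \theta^{2} + 36}; value = - \frac{3 \pi}{8} + \cos{\left(9 \right)} - \frac{13}{63} - \cos{\left(4 \right)} + \frac{3 \operatorname{atan}{\left(\frac{9}{4} \right)}}{2}

A first test for any F(\theta): its \theta-derivative must equal f(\theta) identically.
F(\theta) = \frac{6 \theta^{2} \cos{\left(2 \theta \right)} + 9 \theta^{2} \operatorname{atan}{\left(\frac{\theta}{2} \right)} + 36 \cos{\left(2 \theta \right)} + 54 \operatorname{atan}{\left(\frac{\theta}{2} \right)} + 20}{6 \theta^{2} + 36} is an antiderivative of f.
Check: d/d\theta[\frac{6 \theta^{2} \cos{\left(2 \theta \right)} + 9 \theta^{2} \operatorname{atan}{\left(\frac{\theta}{2} \right)} + 36 \cos{\left(2 \theta \right)} + 54 \operatorname{atan}{\left(\frac{\theta}{2} \right)} + 20}{6 \theta^{2} + 36}] = \frac{- 6 \theta^{6} \sin{\left(2 \theta \right)} - 96 \theta^{4} \sin{\left(2 \theta \right)} + 9 \theta^{4} - 20 \theta^{3} - 504 \theta^{2} \sin{\left(2 \theta \right)} + 108 \theta^{2} - 80 \theta - 864 \sin{\left(2 \theta \right)} + 324}{3 \theta^{6} + 48 \theta^{4} + 252 \theta^{2} + 432} = f(\theta).
F(9/2) = \cos{\left(9 \right)} + \frac{8}{63} + \frac{3 \operatorname{atan}{\left(\frac{9}{4} \right)}}{2}; F(2) = \cos{\left(4 \right)} + \frac{1}{3} + \frac{3 \pi}{8}.
Integral = F(9/2) - F(2) = - \frac{3 \pi}{8} + \cos{\left(9 \right)} - \frac{13}{63} - \cos{\left(4 \right)} + \frac{3 \operatorname{atan}{\left(\frac{9}{4} \right)}}{2}.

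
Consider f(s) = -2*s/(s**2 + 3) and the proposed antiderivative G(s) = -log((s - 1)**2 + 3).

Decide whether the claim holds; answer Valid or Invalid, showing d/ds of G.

d/ds[G] = (2 - 2*s)/(s**2 - 2*s + 4)
d/ds[G] - f(s) = (-2*s**2 + 2*s + 6)/(s**4 - 2*s**3 + 7*s**2 - 6*s + 12) != 0.

Invalid: d/ds[G] - f = (-2*s**2 + 2*s + 6)/(s**4 - 2*s**3 + 7*s**2 - 6*s + 12), which is not 0.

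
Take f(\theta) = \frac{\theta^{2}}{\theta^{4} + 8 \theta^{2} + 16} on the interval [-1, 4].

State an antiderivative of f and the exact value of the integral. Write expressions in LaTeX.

Differentiate the proposed F(\theta) back; it has to land on f(\theta) exactly.
F(\theta) = - \frac{\theta}{2 \theta^{2} + 8} + \frac{\operatorname{atan}{\left(\frac{\theta}{2} \right)}}{4} is an antiderivative of f.
Check: d/d\theta[- \frac{\theta}{2 \theta^{2} + 8} + \frac{\operatorname{atan}{\left(\frac{\theta}{2} \right)}}{4}] = \frac{\theta^{2}}{\theta^{4} + 8 \theta^{2} + 16} = f(\theta).
F(4) = - \frac{1}{10} + \frac{\operatorname{atan}{\left(2 \right)}}{4}; F(-1) = \frac{1}{10} - \frac{\operatorname{atan}{\left(\frac{1}{2} \right)}}{4}.
Integral = F(4) - F(-1) = - \frac{1}{5} + \frac{\operatorname{atan}{\left(\frac{1}{2} \right)}}{4} + \frac{\operatorname{atan}{\left(2 \right)}}{4}.

Antiderivative: F(\theta) = - \frac{\theta}{2 \theta^{2} + 8} + \frac{\operatorname{atan}{\left(\frac{\theta}{2} \right)}}{4}; value = - \frac{1}{5} + \frac{\operatorname{atan}{\left(\frac{1}{2} \right)}}{4} + \frac{\operatorname{atan}{\left(2 \right)}}{4}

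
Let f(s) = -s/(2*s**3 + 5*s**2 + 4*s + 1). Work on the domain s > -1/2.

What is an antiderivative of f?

An antiderivative is F(s) = log(s + 1/2) - log(s + 1) + 1/(s + 1).

Factor the denominator ((s + 1)**2*(2*s + 1)) and decompose: f = 2/(2*s + 1) - 1/(s + 1) - 1/(s + 1)**2; each piece integrates to a log, atan, or power term.
Check: d/ds[log(s + 1/2) - log(s + 1) + 1/(s + 1)] = -s/(2*s**3 + 5*s**2 + 4*s + 1) = f(s).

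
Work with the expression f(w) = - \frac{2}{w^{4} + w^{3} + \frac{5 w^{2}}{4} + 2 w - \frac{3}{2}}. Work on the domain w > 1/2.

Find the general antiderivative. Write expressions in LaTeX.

F(w) = \frac{4 \left(- 17 \log{\left(w - \frac{1}{2} \right)} + 9 \log{\left(w + \frac{3}{2} \right)} + 4 \log{\left(w^{2} + 2 \right)} + 11 \sqrt{2} \operatorname{atan}{\left(\frac{\sqrt{2} w}{2} \right)}\right)}{153} + C

The denominator factors as \left(2 w - 1\right) \left(2 w + 3\right) \left(w^{2} + 2\right); partial fractions split f into directly integrable pieces: \frac{8 \left(4 w + 11\right)}{153 \left(w^{2} + 2\right)} + \frac{8}{17 \left(2 w + 3\right)} - \frac{8}{9 \left(2 w - 1\right)}.
Check: d/dw[\frac{4 \left(- 17 \log{\left(w - \frac{1}{2} \right)} + 9 \log{\left(w + \frac{3}{2} \right)} + 4 \log{\left(w^{2} + 2 \right)} + 11 \sqrt{2} \operatorname{atan}{\left(\frac{\sqrt{2} w}{2} \right)}\right)}{153}] = - \frac{8}{4 w^{4} + 4 w^{3} + 5 w^{2} + 8 w - 6}, which equals f(w).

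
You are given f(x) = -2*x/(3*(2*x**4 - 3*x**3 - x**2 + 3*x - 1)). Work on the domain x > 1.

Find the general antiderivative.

F(x) = log(x - 1)/2 - 4*log(x - 1/2)/9 - log(x + 1)/18 + 2/(6*x - 6) + C

The denominator factors as 3*(x - 1)**2*(x + 1)*(2*x - 1); partial fractions split f into directly integrable pieces: -8/(9*(2*x - 1)) - 1/(18*(x + 1)) + 1/(2*(x - 1)) - 1/(3*(x - 1)**2).
Check: d/dx[log(x - 1)/2 - 4*log(x - 1/2)/9 - log(x + 1)/18 + 2/(6*x - 6)] = -2*x/(6*x**4 - 9*x**3 - 3*x**2 + 9*x - 3), which equals f(x).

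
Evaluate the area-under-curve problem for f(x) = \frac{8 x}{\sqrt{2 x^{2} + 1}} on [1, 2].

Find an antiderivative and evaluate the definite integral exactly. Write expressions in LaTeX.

Antiderivative: F(x) = 4 \sqrt{2 x^{2} + 1}; value = 12 - 4 \sqrt{3}

The substitution u = 2 x^{2} + 1 works: f is exactly (dF/du)*(du/dx) for that inner function.
F(x) = 4 \sqrt{2 x^{2} + 1} is an antiderivative of f.
Check: d/dx[4 \sqrt{2 x^{2} + 1}] = \frac{8 x}{\sqrt{2 x^{2} + 1}} = f(x).
F(2) = 12; F(1) = 4 \sqrt{3}.
Integral = F(2) - F(1) = 12 - 4 \sqrt{3}.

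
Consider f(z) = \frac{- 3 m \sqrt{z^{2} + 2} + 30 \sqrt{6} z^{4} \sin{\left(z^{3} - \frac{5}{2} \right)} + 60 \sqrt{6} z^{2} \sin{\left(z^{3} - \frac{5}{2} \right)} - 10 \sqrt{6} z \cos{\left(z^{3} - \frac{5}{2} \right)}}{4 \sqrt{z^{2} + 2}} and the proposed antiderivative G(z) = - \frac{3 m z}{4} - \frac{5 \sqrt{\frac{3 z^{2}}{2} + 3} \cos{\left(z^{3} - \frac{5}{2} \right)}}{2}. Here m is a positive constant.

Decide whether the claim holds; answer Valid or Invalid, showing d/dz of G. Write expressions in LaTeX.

d/dz[G] = \frac{\sqrt{2} \left(- 3 \sqrt{2} m \sqrt{z^{2} + 2} + 30 \sqrt{3} z^{4} \sin{\left(z^{3} - \frac{5}{2} \right)} + 60 \sqrt{3} z^{2} \sin{\left(z^{3} - \frac{5}{2} \right)} - 10 \sqrt{3} z \cos{\left(z^{3} - \frac{5}{2} \right)}\right)}{8 \sqrt{z^{2} + 2}}
d/dz[G] - f(z) = \frac{\sqrt{2} \left(- 15 \sqrt{3} z^{4} \sin{\left(z^{3} - \frac{5}{2} \right)} - 30 \sqrt{3} z^{2} \sin{\left(z^{3} - \frac{5}{2} \right)} + 5 \sqrt{3} z \cos{\left(z^{3} - \frac{5}{2} \right)}\right)}{4 \sqrt{z^{2} + 2}} != 0.

Invalid: d/dz[G] - f = \frac{\sqrt{2} \left(- 15 \sqrt{3} z^{4} \sin{\left(z^{3} - \frac{5}{2} \right)} - 30 \sqrt{3} z^{2} \sin{\left(z^{3} - \frac{5}{2} \right)} + 5 \sqrt{3} z \cos{\left(z^{3} - \frac{5}{2} \right)}\right)}{4 \sqrt{z^{2} + 2}}, which is not 0.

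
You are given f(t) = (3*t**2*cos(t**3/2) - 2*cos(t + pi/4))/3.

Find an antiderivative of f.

A candidate is checked by its d/dt: the result must match f(t).
Check: d/dt[2*sin(t**3/2)/3 - 2*sin(t + pi/4)/3] = t**2*cos(t**3/2) - 2*cos(t + pi/4)/3, which equals f(t).

An antiderivative is F(t) = 2*sin(t**3/2)/3 - 2*sin(t + pi/4)/3.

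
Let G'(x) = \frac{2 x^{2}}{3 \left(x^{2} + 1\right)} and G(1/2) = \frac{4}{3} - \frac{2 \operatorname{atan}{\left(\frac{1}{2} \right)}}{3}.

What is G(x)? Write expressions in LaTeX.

G(x) = \frac{2 x}{3} - \frac{2 \operatorname{atan}{\left(x \right)}}{3} + 1

A candidate passes only if d/dx[G] lands on the given G'(x) exactly.
A general antiderivative is \frac{2 x}{3} - \frac{2 \operatorname{atan}{\left(x \right)}}{3} + C.
The condition gives C = \frac{4}{3} - \frac{2 \operatorname{atan}{\left(\frac{1}{2} \right)}}{3} - (\frac{1}{3} - \frac{2 \operatorname{atan}{\left(\frac{1}{2} \right)}}{3}) = 1.
So G(x) = \frac{2 x}{3} - \frac{2 \operatorname{atan}{\left(x \right)}}{3} + 1.
Check: d/dx[\frac{2 x}{3} - \frac{2 \operatorname{atan}{\left(x \right)}}{3} + 1] = \frac{2 x^{2}}{3 x^{2} + 3}, which equals G'(x).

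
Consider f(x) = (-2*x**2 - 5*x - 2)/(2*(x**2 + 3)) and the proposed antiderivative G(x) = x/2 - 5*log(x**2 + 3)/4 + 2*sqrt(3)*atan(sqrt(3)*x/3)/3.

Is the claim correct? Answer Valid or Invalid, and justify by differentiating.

d/dx[G] = (x**2 - 5*x + 7)/(2*x**2 + 6)
d/dx[G] - f(x) = 3/2 != 0.

Invalid: d/dx[G] - f = 3/2, which is not 0.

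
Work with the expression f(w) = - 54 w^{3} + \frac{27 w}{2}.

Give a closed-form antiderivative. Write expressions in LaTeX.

The substitution u = 3 w^{2} - \frac{3}{4} works: f is exactly (dF/du)*(du/dw) for that inner function.
Check: d/dw[- \frac{3 \left(3 w^{2} - \frac{3}{4}\right)^{2}}{2}] = - 54 w^{3} + \frac{27 w}{2} = f(w).

An antiderivative is F(w) = - \frac{3 \left(3 w^{2} - \frac{3}{4}\right)^{2}}{2}.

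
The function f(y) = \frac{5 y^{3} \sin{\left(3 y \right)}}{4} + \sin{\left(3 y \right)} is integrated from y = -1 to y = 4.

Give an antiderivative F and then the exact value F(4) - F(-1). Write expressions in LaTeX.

Antiderivative: F(y) = \frac{- 45 y^{3} \cos{\left(3 y \right)} + 45 y^{2} \sin{\left(3 y \right)} + 30 y \cos{\left(3 y \right)} - 10 \sin{\left(3 y \right)} - 36 \cos{\left(3 y \right)}}{108}; value = - \frac{233 \cos{\left(12 \right)}}{9} + \frac{355 \sin{\left(12 \right)}}{54} + \frac{7 \cos{\left(3 \right)}}{36} + \frac{35 \sin{\left(3 \right)}}{108}

The integrand splits into summands that can be handled one at a time.
F(y) = \frac{- 45 y^{3} \cos{\left(3 y \right)} + 45 y^{2} \sin{\left(3 y \right)} + 30 y \cos{\left(3 y \right)} - 10 \sin{\left(3 y \right)} - 36 \cos{\left(3 y \right)}}{108} is an antiderivative of f.
Check: d/dy[\frac{- 45 y^{3} \cos{\left(3 y \right)} + 45 y^{2} \sin{\left(3 y \right)} + 30 y \cos{\left(3 y \right)} - 10 \sin{\left(3 y \right)} - 36 \cos{\left(3 y \right)}}{108}] = \frac{5 y^{3} \sin{\left(3 y \right)}}{4} + \sin{\left(3 y \right)} = f(y).
F(4) = - \frac{233 \cos{\left(12 \right)}}{9} + \frac{355 \sin{\left(12 \right)}}{54}; F(-1) = - \frac{35 \sin{\left(3 \right)}}{108} - \frac{7 \cos{\left(3 \right)}}{36}.
Integral = F(4) - F(-1) = - \frac{233 \cos{\left(12 \right)}}{9} + \frac{355 \sin{\left(12 \right)}}{54} + \frac{7 \cos{\left(3 \right)}}{36} + \frac{35 \sin{\left(3 \right)}}{108}.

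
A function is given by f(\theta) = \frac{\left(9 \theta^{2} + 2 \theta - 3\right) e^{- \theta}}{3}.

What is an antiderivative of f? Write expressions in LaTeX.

f has the shape u'v + uv' for u = - 3 \theta^{2} - \frac{20 \theta}{3} - \frac{17}{3} and v = e^{- \theta} — it is the derivative of the product u*v.
Check: d/d\theta[- 3 \theta^{2} e^{- \theta} - \frac{20 \theta e^{- \theta}}{3} - \frac{17 e^{- \theta}}{3}] = \frac{\left(9 \theta^{2} + 2 \theta - 3\right) e^{- \theta}}{3} = f(\theta).

An antiderivative is F(\theta) = - 3 \theta^{2} e^{- \theta} - \frac{20 \theta e^{- \theta}}{3} - \frac{17 e^{- \theta}}{3}.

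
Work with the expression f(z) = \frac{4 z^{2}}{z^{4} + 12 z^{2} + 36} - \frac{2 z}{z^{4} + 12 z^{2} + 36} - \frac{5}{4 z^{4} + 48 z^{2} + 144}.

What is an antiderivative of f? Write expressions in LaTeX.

An antiderivative is F(z) = \frac{- 606 z + 91 \sqrt{6} \left(z^{2} + 6\right) \operatorname{atan}{\left(\frac{\sqrt{6} z}{6} \right)} + 288}{288 \left(z^{2} + 6\right)}.

The integrand splits into summands that can be handled one at a time.
Check: d/dz[\frac{- 606 z + 91 \sqrt{6} \left(z^{2} + 6\right) \operatorname{atan}{\left(\frac{\sqrt{6} z}{6} \right)} + 288}{288 \left(z^{2} + 6\right)}] = \frac{16 z^{2} - 8 z - 5}{4 z^{4} + 48 z^{2} + 144}, which equals f(z).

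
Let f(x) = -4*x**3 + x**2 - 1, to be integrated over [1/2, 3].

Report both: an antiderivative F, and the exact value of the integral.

Antiderivative: F(x) = -x**4 + x**3/3 - x; value = -3575/48

Integrate term by term and add the pieces.
F(x) = -x**4 + x**3/3 - x is an antiderivative of f.
Check: d/dx[-x**4 + x**3/3 - x] = -4*x**3 + x**2 - 1 = f(x).
F(3) = -75; F(1/2) = -25/48.
Integral = F(3) - F(1/2) = -3575/48.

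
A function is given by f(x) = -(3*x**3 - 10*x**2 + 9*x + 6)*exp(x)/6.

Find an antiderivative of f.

An antiderivative is F(x) = -x**3*exp(x)/2 + 19*x**2*exp(x)/6 - 47*x*exp(x)/6 + 41*exp(x)/6.

f has the shape u'v + uv' for u = -x**3/2 + 19*x**2/6 - 47*x/6 + 41/6 and v = exp(x) — it is the derivative of the product u*v.
Check: d/dx[-x**3*exp(x)/2 + 19*x**2*exp(x)/6 - 47*x*exp(x)/6 + 41*exp(x)/6] = -x**3*exp(x)/2 + 5*x**2*exp(x)/3 - 3*x*exp(x)/2 - exp(x), which equals f(x).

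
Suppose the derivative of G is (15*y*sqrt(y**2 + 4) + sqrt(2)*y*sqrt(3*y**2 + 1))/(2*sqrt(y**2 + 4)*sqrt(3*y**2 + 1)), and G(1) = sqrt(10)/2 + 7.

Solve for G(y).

Whatever form G(y) takes, its d/dy must return the stated G'(y).
A general antiderivative is sqrt(y**2/2 + 2) + 5*sqrt(3*y**2 + 1)/2 + C.
The condition gives C = sqrt(10)/2 + 7 - (sqrt(10)/2 + 5) = 2.
So G(y) = sqrt(2)*(2*sqrt(y**2 + 4) + 5*sqrt(2)*sqrt(3*y**2 + 1) + 4*sqrt(2))/4.
Check: d/dy[sqrt(2)*(2*sqrt(y**2 + 4) + 5*sqrt(2)*sqrt(3*y**2 + 1) + 4*sqrt(2))/4] = (15*y*sqrt(y**2 + 4) + sqrt(2)*y*sqrt(3*y**2 + 1))/(2*sqrt(y**2 + 4)*sqrt(3*y**2 + 1)) = G'(y).

G(y) = sqrt(2)*(2*sqrt(y**2 + 4) + 5*sqrt(2)*sqrt(3*y**2 + 1) + 4*sqrt(2))/4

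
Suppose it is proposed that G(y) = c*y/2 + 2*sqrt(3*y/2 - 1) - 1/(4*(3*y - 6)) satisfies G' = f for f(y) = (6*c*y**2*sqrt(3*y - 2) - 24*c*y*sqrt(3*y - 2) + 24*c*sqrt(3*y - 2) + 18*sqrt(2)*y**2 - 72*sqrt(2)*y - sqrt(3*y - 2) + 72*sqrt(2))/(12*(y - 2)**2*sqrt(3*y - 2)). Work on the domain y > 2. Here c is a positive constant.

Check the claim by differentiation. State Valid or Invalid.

Invalid: d/dy[G] - f = 1/(6*y**2 - 24*y + 24), which is not 0.

d/dy[G] = (6*c*y**2*sqrt(3*y - 2) - 24*c*y*sqrt(3*y - 2) + 24*c*sqrt(3*y - 2) + 18*sqrt(2)*y**2 - 72*sqrt(2)*y + sqrt(3*y - 2) + 72*sqrt(2))/(12*y**2*sqrt(3*y - 2) - 48*y*sqrt(3*y - 2) + 48*sqrt(3*y - 2))
d/dy[G] - f(y) = 1/(6*y**2 - 24*y + 24) != 0.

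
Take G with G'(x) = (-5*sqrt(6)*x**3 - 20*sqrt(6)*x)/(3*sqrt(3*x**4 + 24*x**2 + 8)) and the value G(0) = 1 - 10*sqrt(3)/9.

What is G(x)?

The substitution u = x**4/2 + 4*x**2 + 4/3 works: G'(x) is exactly (dG/du)*(du/dx) for that inner function.
A general antiderivative is -5*sqrt(x**4/2 + 4*x**2 + 4/3)/3 + C.
The condition gives C = 1 - 10*sqrt(3)/9 - (-10*sqrt(3)/9) = 1.
So G(x) = sqrt(6)*(-5*sqrt(3*x**4 + 24*x**2 + 8) + 3*sqrt(6))/18.
Check: d/dx[sqrt(6)*(-5*sqrt(3*x**4 + 24*x**2 + 8) + 3*sqrt(6))/18] = (-5*sqrt(6)*x**3 - 20*sqrt(6)*x)/(3*sqrt(3*x**4 + 24*x**2 + 8)) = G'(x).

G(x) = sqrt(6)*(-5*sqrt(3*x**4 + 24*x**2 + 8) + 3*sqrt(6))/18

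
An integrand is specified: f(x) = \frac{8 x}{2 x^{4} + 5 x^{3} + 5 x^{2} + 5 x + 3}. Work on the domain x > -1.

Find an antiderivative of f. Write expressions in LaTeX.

Factor the denominator (\left(x + 1\right) \left(2 x + 3\right) \left(x^{2} + 1\right)) and decompose: f = \frac{4 \left(x + 5\right)}{13 \left(x^{2} + 1\right)} + \frac{96}{13 \left(2 x + 3\right)} - \frac{4}{x + 1}; each piece integrates to a log, atan, or power term.
Check: d/dx[\frac{2 \left(- 26 \log{\left(x + 1 \right)} + 24 \log{\left(x + \frac{3}{2} \right)} + \log{\left(x^{2} + 1 \right)} + 10 \operatorname{atan}{\left(x \right)}\right)}{13}] = \frac{8 x}{2 x^{4} + 5 x^{3} + 5 x^{2} + 5 x + 3} = f(x).

An antiderivative is F(x) = \frac{2 \left(- 26 \log{\left(x + 1 \right)} + 24 \log{\left(x + \frac{3}{2} \right)} + \log{\left(x^{2} + 1 \right)} + 10 \operatorname{atan}{\left(x \right)}\right)}{13}.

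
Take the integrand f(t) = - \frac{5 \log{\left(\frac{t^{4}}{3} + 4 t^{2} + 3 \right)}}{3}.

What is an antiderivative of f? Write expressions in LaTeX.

Check any antiderivative F(t) by computing F'(t) and comparing it with f(t).
Check: d/dt[- \frac{5 t \log{\left(\frac{t^{4}}{3} + 4 t^{2} + 3 \right)}}{3} + \frac{20 t}{3} - \frac{10 \sqrt{3} \sqrt{2 - \sqrt{3}} \operatorname{atan}{\left(\frac{\sqrt{3} t}{3 \sqrt{2 - \sqrt{3}}} \right)}}{3} - \frac{10 \sqrt{3} \sqrt{\sqrt{3} + 2} \operatorname{atan}{\left(\frac{\sqrt{3} t}{3 \sqrt{\sqrt{3} + 2}} \right)}}{3}] = - \frac{5 \log{\left(\frac{t^{4}}{3} + 4 t^{2} + 3 \right)}}{3} = f(t).

An antiderivative is F(t) = - \frac{5 t \log{\left(\frac{t^{4}}{3} + 4 t^{2} + 3 \right)}}{3} + \frac{20 t}{3} - \frac{10 \sqrt{3} \sqrt{2 - \sqrt{3}} \operatorname{atan}{\left(\frac{\sqrt{3} t}{3 \sqrt{2 - \sqrt{3}}} \right)}}{3} - \frac{10 \sqrt{3} \sqrt{\sqrt{3} + 2} \operatorname{atan}{\left(\frac{\sqrt{3} t}{3 \sqrt{\sqrt{3} + 2}} \right)}}{3}.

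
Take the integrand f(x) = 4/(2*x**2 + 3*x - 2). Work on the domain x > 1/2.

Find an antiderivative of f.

Factor the denominator ((x + 2)*(2*x - 1)) and decompose: f = 8/(5*(2*x - 1)) - 4/(5*(x + 2)); each piece integrates to a log, atan, or power term.
Check: d/dx[4*log(x - 1/2)/5 - 4*log(x + 2)/5] = 4/(2*x**2 + 3*x - 2) = f(x).

An antiderivative is F(x) = 4*log(x - 1/2)/5 - 4*log(x + 2)/5.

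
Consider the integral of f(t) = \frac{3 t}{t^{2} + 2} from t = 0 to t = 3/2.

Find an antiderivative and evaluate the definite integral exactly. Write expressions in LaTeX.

Antiderivative: F(t) = \frac{3 \log{\left(\frac{t^{2}}{2} + 1 \right)}}{2}; value = \frac{3 \log{\left(\frac{17}{8} \right)}}{2}

f matches the chain-rule pattern g'(h)*h' with inner function h(t) = \frac{t^{2}}{2} + 1; substituting u = h(t) collapses the integral.
F(t) = \frac{3 \log{\left(\frac{t^{2}}{2} + 1 \right)}}{2} is an antiderivative of f.
Check: d/dt[\frac{3 \log{\left(\frac{t^{2}}{2} + 1 \right)}}{2}] = \frac{3 t}{t^{2} + 2} = f(t).
F(3/2) = \frac{3 \log{\left(\frac{17}{8} \right)}}{2}; F(0) = 0.
Integral = F(3/2) - F(0) = \frac{3 \log{\left(\frac{17}{8} \right)}}{2}.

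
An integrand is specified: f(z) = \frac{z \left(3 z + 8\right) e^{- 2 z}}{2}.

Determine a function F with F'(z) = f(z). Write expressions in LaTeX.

An antiderivative is F(z) = \frac{\left(- 6 z^{2} - 22 z - 11\right) e^{- 2 z}}{8}.

f has the shape u'v + uv' for u = - \frac{3 z^{2}}{4} - \frac{11 z}{4} - \frac{11}{8} and v = e^{- 2 z} — it is the derivative of the product u*v.
Check: d/dz[\frac{\left(- 6 z^{2} - 22 z - 11\right) e^{- 2 z}}{8}] = \frac{\left(3 z^{2} + 8 z\right) e^{- 2 z}}{2}, which equals f(z).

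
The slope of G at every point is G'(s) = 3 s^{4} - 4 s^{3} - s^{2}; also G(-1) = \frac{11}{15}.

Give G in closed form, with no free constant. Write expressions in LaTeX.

G(s) = \frac{9 s^{5} - 15 s^{4} - 5 s^{3} + 30}{15}

The integrand splits into summands that can be handled one at a time.
A general antiderivative is \frac{3 s^{5}}{5} - s^{4} - \frac{s^{3}}{3} + C.
The condition gives C = \frac{11}{15} - (- \frac{19}{15}) = 2.
So G(s) = \frac{9 s^{5} - 15 s^{4} - 5 s^{3} + 30}{15}.
Check: d/ds[\frac{9 s^{5} - 15 s^{4} - 5 s^{3} + 30}{15}] = 3 s^{4} - 4 s^{3} - s^{2} = G'(s).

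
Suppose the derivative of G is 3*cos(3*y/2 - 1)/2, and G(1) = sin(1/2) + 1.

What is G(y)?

G(y) = sin(3*y/2 - 1) + 1

Recover the given G'(y) by differentiating a candidate G(y); any mismatch rules it out.
A general antiderivative is sin(3*y/2 - 1) + C.
The condition gives C = sin(1/2) + 1 - (sin(1/2)) = 1.
So G(y) = sin(3*y/2 - 1) + 1.
Check: d/dy[sin(3*y/2 - 1) + 1] = 3*cos(3*y/2 - 1)/2 = G'(y).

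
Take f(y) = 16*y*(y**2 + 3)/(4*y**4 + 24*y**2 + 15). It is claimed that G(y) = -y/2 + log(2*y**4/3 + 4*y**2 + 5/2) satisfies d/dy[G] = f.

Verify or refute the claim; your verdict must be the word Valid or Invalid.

Invalid: d/dy[G] - f = -1/2, which is not 0.

d/dy[G] = (-4*y**4 + 32*y**3 - 24*y**2 + 96*y - 15)/(8*y**4 + 48*y**2 + 30)
d/dy[G] - f(y) = -1/2 != 0.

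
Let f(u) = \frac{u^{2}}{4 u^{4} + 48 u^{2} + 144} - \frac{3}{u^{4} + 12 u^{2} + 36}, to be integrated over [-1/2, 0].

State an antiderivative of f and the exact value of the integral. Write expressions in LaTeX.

Integrate term by term and add the pieces.
F(u) = \frac{- 18 u - \sqrt{6} \left(u^{2} + 6\right) \operatorname{atan}{\left(\frac{\sqrt{6} u}{6} \right)}}{48 \left(u^{2} + 6\right)} is an antiderivative of f.
Check: d/du[\frac{- 18 u - \sqrt{6} \left(u^{2} + 6\right) \operatorname{atan}{\left(\frac{\sqrt{6} u}{6} \right)}}{48 \left(u^{2} + 6\right)}] = \frac{u^{2} - 12}{4 u^{4} + 48 u^{2} + 144}, which equals f(u).
F(0) = 0; F(-1/2) = \frac{\sqrt{6} \operatorname{atan}{\left(\frac{\sqrt{6}}{12} \right)}}{48} + \frac{3}{100}.
Integral = F(0) - F(-1/2) = - \frac{3}{100} - \frac{\sqrt{6} \operatorname{atan}{\left(\frac{\sqrt{6}}{12} \right)}}{48}.

Antiderivative: F(u) = \frac{- 18 u - \sqrt{6} \left(u^{2} + 6\right) \operatorname{atan}{\left(\frac{\sqrt{6} u}{6} \right)}}{48 \left(u^{2} + 6\right)}; value = - \frac{3}{100} - \frac{\sqrt{6} \operatorname{atan}{\left(\frac{\sqrt{6}}{12} \right)}}{48}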